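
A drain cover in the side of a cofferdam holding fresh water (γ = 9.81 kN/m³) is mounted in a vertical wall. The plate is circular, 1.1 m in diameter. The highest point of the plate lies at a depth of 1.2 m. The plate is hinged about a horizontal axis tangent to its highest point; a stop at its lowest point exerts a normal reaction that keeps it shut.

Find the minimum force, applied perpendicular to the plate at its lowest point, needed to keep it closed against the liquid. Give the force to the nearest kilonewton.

P ≈ 9 kN

γ = 9.81 kN/m³.
The centroid is at the centre, 0.55 m below the top of the plate, so the centroid depth is h_c = 1.2 + 0.55 = 1.75 m.
A = π(0.55)² = 0.950332 m².
Resultant F = γ·h_c·A = 9.81 × 1.75 × 0.950332 = 16.3148 kN.
I_c = πr⁴/4 = π × 0.55⁴/4 = 0.0718688 m⁴.
Centre of pressure: y_p = y_c + I_c/(y_c·A) = 1.75 + 0.0718688/(1.75 × 0.950332) = 1.75 + 0.0432143 = 1.79321 m along the plane.
The resultant acts 0.55 + 0.0432143 = 0.593214 m (along the plate) below the hinge at the top edge, so the moment about the hinge is M = F × 0.593214 = 16.3148 × 0.593214 = 9.67817 kN·m.
A normal force at the bottom, 1.1 m from the hinge, must supply this moment: P = 9.67817/1.1 = 8.79834 kN.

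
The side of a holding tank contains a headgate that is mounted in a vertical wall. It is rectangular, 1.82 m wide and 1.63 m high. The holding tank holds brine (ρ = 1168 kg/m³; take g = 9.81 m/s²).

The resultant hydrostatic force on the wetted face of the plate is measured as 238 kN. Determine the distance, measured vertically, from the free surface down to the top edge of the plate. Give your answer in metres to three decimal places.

d_top ≈ 6.187 m

γ = ρg = 1168 × 9.81 / 1000 = 11.45808 kN/m³.
A = 1.82 × 1.63 = 2.9666 m².
From F = γ·h_c·A, the centroid depth is h_c = 238/(11.45808 × 2.9666) = 7.00174 m.
The centroid lies 1.63/2 = 0.815 m below the top edge, so the top edge sits at h_top = 7.00174 − 0.815 = 6.18674 m below the surface.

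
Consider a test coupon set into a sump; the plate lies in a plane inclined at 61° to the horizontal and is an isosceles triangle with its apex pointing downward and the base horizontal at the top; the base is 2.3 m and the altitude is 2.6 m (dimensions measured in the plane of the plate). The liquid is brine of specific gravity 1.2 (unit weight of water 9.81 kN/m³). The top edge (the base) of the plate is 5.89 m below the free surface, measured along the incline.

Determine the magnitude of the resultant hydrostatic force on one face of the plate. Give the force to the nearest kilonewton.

F ≈ 208 kN

γ = 1.2 × 9.81 = 11.772 kN/m³.
Let θ = 61° be the plate's angle to the horizontal; measure y along the incline from where the plane meets the free surface. Vertical depth h = y·sinθ with sinθ = 0.874620.
With the apex down, the centroid sits h/3 = 2.6/3 = 0.866667 m below the base (the top edge), so y_c = 5.89 + 0.866667 = 6.75667 m and h_c = 6.75667 × 0.874620 = 5.90952 m.
A = ½ × 2.3 × 2.6 = 2.99 m².
Resultant F = γ·h_c·A = 11.772 × 5.90952 × 2.99 = 208.005 kN.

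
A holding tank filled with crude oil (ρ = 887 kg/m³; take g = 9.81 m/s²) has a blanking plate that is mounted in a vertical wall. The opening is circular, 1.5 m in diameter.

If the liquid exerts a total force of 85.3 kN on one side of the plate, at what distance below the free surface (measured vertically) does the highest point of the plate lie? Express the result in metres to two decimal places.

γ = ρg = 887 × 9.81 / 1000 = 8.70147 kN/m³.
A = π(0.75)² = 1.76715 m².
From F = γ·h_c·A, the centroid depth is h_c = 85.3/(8.70147 × 1.76715) = 5.54732 m.
The centroid is at the centre, 0.75 m below the top of the plate, so the highest point sits at h_top = 5.54732 − 0.75 = 4.79732 m below the surface.

d_top ≈ 4.80 m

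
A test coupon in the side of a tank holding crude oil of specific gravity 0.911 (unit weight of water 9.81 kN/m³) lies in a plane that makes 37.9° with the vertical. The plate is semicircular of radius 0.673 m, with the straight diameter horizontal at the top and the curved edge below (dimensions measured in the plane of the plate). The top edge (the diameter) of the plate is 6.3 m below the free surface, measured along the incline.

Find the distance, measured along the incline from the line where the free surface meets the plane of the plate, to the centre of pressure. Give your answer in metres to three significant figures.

y_p = 6.59 m

γ = 0.911 × 9.81 = 8.93691 kN/m³.
The plate makes 37.9° with the vertical, i.e. θ = 90° − 37.9° = 52.1° to the horizontal. Measuring y along the incline from the free-surface line, vertical depth h = y·sinθ with sinθ = 0.789084.
The centroid of a semicircle lies 4r/(3π) = 0.28563 m from the diameter, here below the top edge, so y_c = 6.3 + 0.28563 = 6.58563 m and h_c = 6.58563 × 0.789084 = 5.19662 m.
A = πr²/2 = π × 0.673²/2 = 0.711459 m².
Resultant F = γ·h_c·A = 8.93691 × 5.19662 × 0.711459 = 33.0414 kN.
I_c = (π/8 − 8/(9π))·r⁴ = 0.109757 × 0.673⁴ = 0.0225161 m⁴.
Centre of pressure: y_p = y_c + I_c/(y_c·A) = 6.58563 + 0.0225161/(6.58563 × 0.711459) = 6.58563 + 0.00480558 = 6.59044 m along the plane.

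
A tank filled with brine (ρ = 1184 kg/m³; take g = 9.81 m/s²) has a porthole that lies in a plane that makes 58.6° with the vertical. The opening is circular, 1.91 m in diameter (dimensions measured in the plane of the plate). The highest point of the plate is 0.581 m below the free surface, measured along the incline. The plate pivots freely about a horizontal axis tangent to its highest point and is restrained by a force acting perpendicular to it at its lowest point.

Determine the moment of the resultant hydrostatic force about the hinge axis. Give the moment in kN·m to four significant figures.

M ≈ 29.39 kN·m

γ = ρg = 1184 × 9.81 / 1000 = 11.61504 kN/m³.
The plate makes 58.6° with the vertical, i.e. θ = 90° − 58.6° = 31.4° to the horizontal. Measuring y along the incline from the free-surface line, vertical depth h = y·sinθ with sinθ = 0.521010.
The centroid is at the centre, 0.955 m below the top of the plate, so y_c = 0.581 + 0.955 = 1.536 m and h_c = 1.536 × 0.521010 = 0.800271 m.
A = π(0.955)² = 2.86521 m².
Resultant F = γ·h_c·A = 11.61504 × 0.800271 × 2.86521 = 26.6326 kN.
I_c = πr⁴/4 = π × 0.955⁴/4 = 0.653286 m⁴.
Centre of pressure: y_p = y_c + I_c/(y_c·A) = 1.536 + 0.653286/(1.536 × 2.86521) = 1.536 + 0.148442 = 1.68444 m along the plane.
The resultant acts 0.955 + 0.148442 = 1.10344 m (along the plate) below the hinge at the top edge, so the moment about the hinge is M = F × 1.10344 = 26.6326 × 1.10344 = 29.3875 kN·m.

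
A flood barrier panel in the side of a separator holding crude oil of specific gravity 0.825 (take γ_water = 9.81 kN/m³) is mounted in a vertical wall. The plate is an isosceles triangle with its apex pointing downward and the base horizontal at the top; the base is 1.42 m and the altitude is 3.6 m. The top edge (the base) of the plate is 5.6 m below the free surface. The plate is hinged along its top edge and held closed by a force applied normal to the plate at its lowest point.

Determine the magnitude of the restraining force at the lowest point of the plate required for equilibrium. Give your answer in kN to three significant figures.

γ = 0.825 × 9.81 = 8.09325 kN/m³.
With the apex down, the centroid sits h/3 = 3.6/3 = 1.2 m below the base (the top edge), so the centroid depth is h_c = 5.6 + 1.2 = 6.8 m.
A = ½ × 1.42 × 3.6 = 2.556 m².
Resultant F = γ·h_c·A = 8.09325 × 6.8 × 2.556 = 140.667 kN.
I_c = b·h³/36 = 1.42 × 3.6³/36 = 1.84032 m⁴.
Centre of pressure: y_p = y_c + I_c/(y_c·A) = 6.8 + 1.84032/(6.8 × 2.556) = 6.8 + 0.105882 = 6.90588 m along the plane.
The resultant acts 1.2 + 0.105882 = 1.30588 m (along the plate) below the hinge at the top edge, so the moment about the hinge is M = F × 1.30588 = 140.667 × 1.30588 = 183.694 kN·m.
A normal force at the bottom, 3.6 m from the hinge, must supply this moment: P = 183.694/3.6 = 51.0261 kN.

P ≈ 51.0 kN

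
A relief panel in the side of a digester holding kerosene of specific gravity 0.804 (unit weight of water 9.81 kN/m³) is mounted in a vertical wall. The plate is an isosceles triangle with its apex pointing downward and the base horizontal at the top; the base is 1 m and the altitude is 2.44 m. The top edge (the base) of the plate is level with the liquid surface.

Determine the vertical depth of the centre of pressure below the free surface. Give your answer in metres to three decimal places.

γ = 0.804 × 9.81 = 7.88724 kN/m³.
With the apex down, the centroid sits h/3 = 2.44/3 = 0.813333 m below the base (the top edge), so the centroid depth is h_c = 0.813333 m.
A = ½ × 1 × 2.44 = 1.22 m².
Resultant F = γ·h_c·A = 7.88724 × 0.813333 × 1.22 = 7.82624 kN.
I_c = b·h³/36 = 1 × 2.44³/36 = 0.403522 m⁴.
Centre of pressure: y_p = y_c + I_c/(y_c·A) = 0.813333 + 0.403522/(0.813333 × 1.22) = 0.813333 + 0.406667 = 1.22 m along the plane.

h_p = 1.220 m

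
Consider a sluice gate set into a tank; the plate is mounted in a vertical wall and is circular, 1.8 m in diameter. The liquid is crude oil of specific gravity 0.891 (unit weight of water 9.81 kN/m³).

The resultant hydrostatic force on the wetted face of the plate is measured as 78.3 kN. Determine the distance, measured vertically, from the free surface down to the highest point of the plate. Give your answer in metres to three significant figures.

γ = 0.891 × 9.81 = 8.74071 kN/m³.
A = π(0.9)² = 2.54469 m².
From F = γ·h_c·A, the centroid depth is h_c = 78.3/(8.74071 × 2.54469) = 3.5203 m.
The centroid is at the centre, 0.9 m below the top of the plate, so the highest point sits at h_top = 3.5203 − 0.9 = 2.6203 m below the surface.

d_top ≈ 2.62 m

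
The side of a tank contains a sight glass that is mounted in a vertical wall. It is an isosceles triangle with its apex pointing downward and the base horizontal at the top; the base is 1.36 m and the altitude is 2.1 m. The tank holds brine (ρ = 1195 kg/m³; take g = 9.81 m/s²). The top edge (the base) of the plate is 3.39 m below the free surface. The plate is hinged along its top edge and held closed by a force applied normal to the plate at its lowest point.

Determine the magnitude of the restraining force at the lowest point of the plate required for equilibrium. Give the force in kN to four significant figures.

P ≈ 24.78 kN

γ = ρg = 1195 × 9.81 / 1000 = 11.72295 kN/m³.
With the apex down, the centroid sits h/3 = 2.1/3 = 0.7 m below the base (the top edge), so the centroid depth is h_c = 3.39 + 0.7 = 4.09 m.
A = ½ × 1.36 × 2.1 = 1.428 m².
Resultant F = γ·h_c·A = 11.72295 × 4.09 × 1.428 = 68.4681 kN.
I_c = b·h³/36 = 1.36 × 2.1³/36 = 0.34986 m⁴.
Centre of pressure: y_p = y_c + I_c/(y_c·A) = 4.09 + 0.34986/(4.09 × 1.428) = 4.09 + 0.0599022 = 4.1499 m along the plane.
The resultant acts 0.7 + 0.0599022 = 0.759902 m (along the plate) below the hinge at the top edge, so the moment about the hinge is M = F × 0.759902 = 68.4681 × 0.759902 = 52.029 kN·m.
A normal force at the bottom, 2.1 m from the hinge, must supply this moment: P = 52.029/2.1 = 24.7757 kN.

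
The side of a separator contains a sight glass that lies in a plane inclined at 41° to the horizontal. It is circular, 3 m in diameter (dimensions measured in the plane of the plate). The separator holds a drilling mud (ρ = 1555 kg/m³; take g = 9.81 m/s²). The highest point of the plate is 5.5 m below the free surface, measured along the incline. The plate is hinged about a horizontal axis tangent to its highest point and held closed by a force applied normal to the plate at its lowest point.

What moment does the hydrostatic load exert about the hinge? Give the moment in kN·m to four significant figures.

γ = ρg = 1555 × 9.81 / 1000 = 15.25455 kN/m³.
Let θ = 41° be the plate's angle to the horizontal; measure y along the incline from where the plane meets the free surface. Vertical depth h = y·sinθ with sinθ = 0.656059.
The centroid is at the centre, 1.5 m below the top of the plate, so y_c = 5.5 + 1.5 = 7 m and h_c = 7 × 0.656059 = 4.59241 m.
A = π(1.5)² = 7.06858 m².
Resultant F = γ·h_c·A = 15.25455 × 4.59241 × 7.06858 = 495.19 kN.
I_c = πr⁴/4 = π × 1.5⁴/4 = 3.97608 m⁴.
Centre of pressure: y_p = y_c + I_c/(y_c·A) = 7 + 3.97608/(7 × 7.06858) = 7 + 0.0803572 = 7.08036 m along the plane.
The resultant acts 1.5 + 0.0803572 = 1.58036 m (along the plate) below the hinge at the top edge, so the moment about the hinge is M = F × 1.58036 = 495.19 × 1.58036 = 782.578 kN·m.

M ≈ 782.6 kN·m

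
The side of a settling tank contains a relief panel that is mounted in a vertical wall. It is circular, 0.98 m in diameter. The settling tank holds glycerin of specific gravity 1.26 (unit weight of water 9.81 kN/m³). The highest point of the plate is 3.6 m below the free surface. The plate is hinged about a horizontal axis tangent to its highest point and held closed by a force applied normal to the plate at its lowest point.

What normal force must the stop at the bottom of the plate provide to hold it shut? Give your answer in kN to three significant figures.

P ≈ 19.6 kN

γ = 1.26 × 9.81 = 12.3606 kN/m³.
The centroid is at the centre, 0.49 m below the top of the plate, so the centroid depth is h_c = 3.6 + 0.49 = 4.09 m.
A = π(0.49)² = 0.754296 m².
Resultant F = γ·h_c·A = 12.3606 × 4.09 × 0.754296 = 38.1333 kN.
I_c = πr⁴/4 = π × 0.49⁴/4 = 0.0452766 m⁴.
Centre of pressure: y_p = y_c + I_c/(y_c·A) = 4.09 + 0.0452766/(4.09 × 0.754296) = 4.09 + 0.014676 = 4.10468 m along the plane.
The resultant acts 0.49 + 0.014676 = 0.504676 m (along the plate) below the hinge at the top edge, so the moment about the hinge is M = F × 0.504676 = 38.1333 × 0.504676 = 19.245 kN·m.
A normal force at the bottom, 0.98 m from the hinge, must supply this moment: P = 19.245/0.98 = 19.6378 kN.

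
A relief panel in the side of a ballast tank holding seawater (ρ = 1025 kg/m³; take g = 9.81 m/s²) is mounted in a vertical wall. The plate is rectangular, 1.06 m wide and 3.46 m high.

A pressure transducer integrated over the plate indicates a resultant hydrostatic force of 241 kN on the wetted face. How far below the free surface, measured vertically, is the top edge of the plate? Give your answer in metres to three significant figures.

γ = ρg = 1025 × 9.81 / 1000 = 10.05525 kN/m³.
A = 1.06 × 3.46 = 3.6676 m².
From F = γ·h_c·A, the centroid depth is h_c = 241/(10.05525 × 3.6676) = 6.53495 m.
The centroid lies 3.46/2 = 1.73 m below the top edge, so the top edge sits at h_top = 6.53495 − 1.73 = 4.80495 m below the surface.

d_top ≈ 4.80 m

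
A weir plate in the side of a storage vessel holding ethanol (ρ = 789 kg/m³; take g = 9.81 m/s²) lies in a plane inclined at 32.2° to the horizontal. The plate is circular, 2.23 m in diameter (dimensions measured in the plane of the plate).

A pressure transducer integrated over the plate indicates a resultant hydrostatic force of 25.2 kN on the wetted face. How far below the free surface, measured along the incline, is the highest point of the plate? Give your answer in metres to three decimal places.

γ = ρg = 789 × 9.81 / 1000 = 7.74009 kN/m³.
A = π(1.115)² = 3.90571 m².
From F = γ·h_c·A, the centroid depth is h_c = 25.2/(7.74009 × 3.90571) = 0.833594 m.
Let θ = 32.2° be the plate's angle to the horizontal; measure y along the incline from where the plane meets the free surface. Vertical depth h = y·sinθ with sinθ = 0.532876.
Along the incline, y_c = h_c/sinθ = 0.833594/0.532876 = 1.56433 m.
The centroid is at the centre, 1.115 m below the top of the plate, so the highest point sits at y_top = 1.56433 − 1.115 = 0.44933 m along the incline.

y_top ≈ 0.449 m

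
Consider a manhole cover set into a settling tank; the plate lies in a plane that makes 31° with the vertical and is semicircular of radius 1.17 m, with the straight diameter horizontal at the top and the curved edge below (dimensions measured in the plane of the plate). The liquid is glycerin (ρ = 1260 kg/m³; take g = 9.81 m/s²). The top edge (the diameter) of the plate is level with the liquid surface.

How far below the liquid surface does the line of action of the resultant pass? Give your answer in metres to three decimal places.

γ = ρg = 1260 × 9.81 / 1000 = 12.3606 kN/m³.
The plate makes 31° with the vertical, i.e. θ = 90° − 31° = 59° to the horizontal. Measuring y along the incline from the free-surface line, vertical depth h = y·sinθ with sinθ = 0.857167.
The centroid of a semicircle lies 4r/(3π) = 0.496563 m from the diameter, here below the top edge, so y_c = 0.496563 m and h_c = 0.496563 × 0.857167 = 0.425637 m.
A = πr²/2 = π × 1.17²/2 = 2.15026 m².
Resultant F = γ·h_c·A = 12.3606 × 0.425637 × 2.15026 = 11.3128 kN.
I_c = (π/8 − 8/(9π))·r⁴ = 0.109757 × 1.17⁴ = 0.205672 m⁴.
Centre of pressure: y_p = y_c + I_c/(y_c·A) = 0.496563 + 0.205672/(0.496563 × 2.15026) = 0.496563 + 0.192624 = 0.689187 m along the plane.
Vertically, h_p = y_p·sinθ = 0.689187 × 0.857167 = 0.590748 m.

h_p = 0.591 m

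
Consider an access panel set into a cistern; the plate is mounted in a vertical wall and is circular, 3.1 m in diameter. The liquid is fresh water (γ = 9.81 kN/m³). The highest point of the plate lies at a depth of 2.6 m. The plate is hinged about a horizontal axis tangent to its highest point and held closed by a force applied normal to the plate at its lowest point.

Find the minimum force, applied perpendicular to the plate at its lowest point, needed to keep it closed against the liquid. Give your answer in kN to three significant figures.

P ≈ 168 kN

γ = 9.81 kN/m³.
The centroid is at the centre, 1.55 m below the top of the plate, so the centroid depth is h_c = 2.6 + 1.55 = 4.15 m.
A = π(1.55)² = 7.54768 m².
Resultant F = γ·h_c·A = 9.81 × 4.15 × 7.54768 = 307.277 kN.
I_c = πr⁴/4 = π × 1.55⁴/4 = 4.53332 m⁴.
Centre of pressure: y_p = y_c + I_c/(y_c·A) = 4.15 + 4.53332/(4.15 × 7.54768) = 4.15 + 0.144729 = 4.29473 m along the plane.
The resultant acts 1.55 + 0.144729 = 1.69473 m (along the plate) below the hinge at the top edge, so the moment about the hinge is M = F × 1.69473 = 307.277 × 1.69473 = 520.752 kN·m.
A normal force at the bottom, 3.1 m from the hinge, must supply this moment: P = 520.752/3.1 = 167.985 kN.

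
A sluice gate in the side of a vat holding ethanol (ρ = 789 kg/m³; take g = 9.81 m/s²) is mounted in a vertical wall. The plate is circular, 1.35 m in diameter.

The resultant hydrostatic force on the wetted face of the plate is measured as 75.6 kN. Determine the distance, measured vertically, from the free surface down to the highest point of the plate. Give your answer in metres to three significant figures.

γ = ρg = 789 × 9.81 / 1000 = 7.74009 kN/m³.
A = π(0.675)² = 1.43139 m².
From F = γ·h_c·A, the centroid depth is h_c = 75.6/(7.74009 × 1.43139) = 6.82367 m.
The centroid is at the centre, 0.675 m below the top of the plate, so the highest point sits at h_top = 6.82367 − 0.675 = 6.14867 m below the surface.

d_top ≈ 6.15 m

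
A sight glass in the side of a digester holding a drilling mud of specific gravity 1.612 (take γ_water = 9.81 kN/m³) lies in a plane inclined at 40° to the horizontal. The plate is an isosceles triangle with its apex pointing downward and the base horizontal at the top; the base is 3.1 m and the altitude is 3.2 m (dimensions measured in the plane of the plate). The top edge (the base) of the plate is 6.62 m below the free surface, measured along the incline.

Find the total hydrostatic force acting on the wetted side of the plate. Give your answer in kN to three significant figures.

γ = 1.612 × 9.81 = 15.81372 kN/m³.
Let θ = 40° be the plate's angle to the horizontal; measure y along the incline from where the plane meets the free surface. Vertical depth h = y·sinθ with sinθ = 0.642788.
With the apex down, the centroid sits h/3 = 3.2/3 = 1.06667 m below the base (the top edge), so y_c = 6.62 + 1.06667 = 7.68667 m and h_c = 7.68667 × 0.642788 = 4.9409 m.
A = ½ × 3.1 × 3.2 = 4.96 m².
Resultant F = γ·h_c·A = 15.81372 × 4.9409 × 4.96 = 387.545 kN.

F ≈ 388 kN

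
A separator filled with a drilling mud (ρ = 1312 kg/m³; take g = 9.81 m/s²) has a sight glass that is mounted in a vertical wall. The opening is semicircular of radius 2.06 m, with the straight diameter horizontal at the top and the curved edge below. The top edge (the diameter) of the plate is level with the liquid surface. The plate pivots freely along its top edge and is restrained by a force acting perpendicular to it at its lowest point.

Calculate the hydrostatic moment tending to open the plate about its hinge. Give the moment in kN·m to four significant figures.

M ≈ 91.02 kN·m

γ = ρg = 1312 × 9.81 / 1000 = 12.87072 kN/m³.
The centroid of a semicircle lies 4r/(3π) = 0.874291 m from the diameter, here below the top edge, so the centroid depth is h_c = 0.874291 m.
A = πr²/2 = π × 2.06²/2 = 6.66583 m².
Resultant F = γ·h_c·A = 12.87072 × 0.874291 × 6.66583 = 75.0089 kN.
I_c = (π/8 − 8/(9π))·r⁴ = 0.109757 × 2.06⁴ = 1.97652 m⁴.
Centre of pressure: y_p = y_c + I_c/(y_c·A) = 0.874291 + 1.97652/(0.874291 × 6.66583) = 0.874291 + 0.339149 = 1.21344 m along the plane.
The resultant acts 0.874291 + 0.339149 = 1.21344 m (along the plate) below the hinge at the top edge, so the moment about the hinge is M = F × 1.21344 = 75.0089 × 1.21344 = 91.0188 kN·m.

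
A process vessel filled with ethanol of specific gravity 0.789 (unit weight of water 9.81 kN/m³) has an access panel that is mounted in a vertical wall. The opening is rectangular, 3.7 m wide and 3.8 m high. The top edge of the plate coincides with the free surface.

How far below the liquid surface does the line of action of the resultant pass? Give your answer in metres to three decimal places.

h_p = 2.533 m

γ = 0.789 × 9.81 = 7.74009 kN/m³.
The centroid lies 3.8/2 = 1.9 m below the top edge, so the centroid depth is h_c = 1.9 m.
A = 3.7 × 3.8 = 14.06 m².
Resultant F = γ·h_c·A = 7.74009 × 1.9 × 14.06 = 206.769 kN.
I_c = b·h³/12 = 3.7 × 3.8³/12 = 16.9189 m⁴.
Centre of pressure: y_p = y_c + I_c/(y_c·A) = 1.9 + 16.9189/(1.9 × 14.06) = 1.9 + 0.633335 = 2.53334 m along the plane.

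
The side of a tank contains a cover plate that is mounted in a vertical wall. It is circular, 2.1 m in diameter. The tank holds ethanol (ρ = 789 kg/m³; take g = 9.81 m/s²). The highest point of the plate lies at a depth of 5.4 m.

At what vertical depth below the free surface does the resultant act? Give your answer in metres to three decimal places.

γ = ρg = 789 × 9.81 / 1000 = 7.74009 kN/m³.
The centroid is at the centre, 1.05 m below the top of the plate, so the centroid depth is h_c = 5.4 + 1.05 = 6.45 m.
A = π(1.05)² = 3.46361 m².
Resultant F = γ·h_c·A = 7.74009 × 6.45 × 3.46361 = 172.916 kN.
I_c = πr⁴/4 = π × 1.05⁴/4 = 0.954656 m⁴.
Centre of pressure: y_p = y_c + I_c/(y_c·A) = 6.45 + 0.954656/(6.45 × 3.46361) = 6.45 + 0.0427325 = 6.49273 m along the plane.

h_p = 6.493 m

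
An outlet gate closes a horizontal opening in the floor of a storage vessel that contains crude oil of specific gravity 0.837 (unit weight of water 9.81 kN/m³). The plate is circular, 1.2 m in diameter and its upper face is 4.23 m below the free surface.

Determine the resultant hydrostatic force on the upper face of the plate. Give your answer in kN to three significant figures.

γ = 0.837 × 9.81 = 8.21097 kN/m³.
The plate is horizontal, so pressure is uniform at p = γ·h = 8.21097 × 4.23 = 34.7324 kN/m².
A = π(0.6)² = 1.13097 m².
F = p·A = 34.7324 × 1.13097 = 39.2813 kN.

F ≈ 39.3 kN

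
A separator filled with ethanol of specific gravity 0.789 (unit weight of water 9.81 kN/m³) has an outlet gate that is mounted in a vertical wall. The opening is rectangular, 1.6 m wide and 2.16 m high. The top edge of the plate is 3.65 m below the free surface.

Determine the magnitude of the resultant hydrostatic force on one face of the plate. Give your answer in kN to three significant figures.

γ = 0.789 × 9.81 = 7.74009 kN/m³.
The centroid lies 2.16/2 = 1.08 m below the top edge, so the centroid depth is h_c = 3.65 + 1.08 = 4.73 m.
A = 1.6 × 2.16 = 3.456 m².
Resultant F = γ·h_c·A = 7.74009 × 4.73 × 3.456 = 126.526 kN.

F ≈ 127 kN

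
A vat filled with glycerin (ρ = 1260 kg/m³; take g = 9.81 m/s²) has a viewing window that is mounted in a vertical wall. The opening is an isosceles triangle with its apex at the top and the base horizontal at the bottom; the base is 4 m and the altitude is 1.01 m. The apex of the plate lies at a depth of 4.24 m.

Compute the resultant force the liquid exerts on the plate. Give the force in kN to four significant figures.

F ≈ 122.7 kN

γ = ρg = 1260 × 9.81 / 1000 = 12.3606 kN/m³.
With the apex up, the centroid sits 2h/3 = 2 × 1.01/3 = 0.673333 m below the apex, so the centroid depth is h_c = 4.24 + 0.673333 = 4.91333 m.
A = ½ × 4 × 1.01 = 2.02 m².
Resultant F = γ·h_c·A = 12.3606 × 4.91333 × 2.02 = 122.678 kN.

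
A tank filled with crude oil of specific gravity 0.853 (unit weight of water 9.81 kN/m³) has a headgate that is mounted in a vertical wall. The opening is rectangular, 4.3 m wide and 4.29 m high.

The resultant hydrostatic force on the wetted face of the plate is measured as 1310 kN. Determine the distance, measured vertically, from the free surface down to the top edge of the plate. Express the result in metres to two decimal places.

d_top ≈ 6.34 m

γ = 0.853 × 9.81 = 8.36793 kN/m³.
A = 4.3 × 4.29 = 18.447 m².
From F = γ·h_c·A, the centroid depth is h_c = 1310/(8.36793 × 18.447) = 8.48648 m.
The centroid lies 4.29/2 = 2.145 m below the top edge, so the top edge sits at h_top = 8.48648 − 2.145 = 6.34148 m below the surface.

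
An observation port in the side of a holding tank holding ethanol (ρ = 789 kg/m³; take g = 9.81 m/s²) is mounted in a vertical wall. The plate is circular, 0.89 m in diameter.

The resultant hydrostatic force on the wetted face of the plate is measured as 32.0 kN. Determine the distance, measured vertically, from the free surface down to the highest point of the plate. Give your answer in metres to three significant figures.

d_top ≈ 6.20 m

γ = ρg = 789 × 9.81 / 1000 = 7.74009 kN/m³.
A = π(0.445)² = 0.622114 m².
From F = γ·h_c·A, the centroid depth is h_c = 32.0/(7.74009 × 0.622114) = 6.6456 m.
The centroid is at the centre, 0.445 m below the top of the plate, so the highest point sits at h_top = 6.6456 − 0.445 = 6.2006 m below the surface.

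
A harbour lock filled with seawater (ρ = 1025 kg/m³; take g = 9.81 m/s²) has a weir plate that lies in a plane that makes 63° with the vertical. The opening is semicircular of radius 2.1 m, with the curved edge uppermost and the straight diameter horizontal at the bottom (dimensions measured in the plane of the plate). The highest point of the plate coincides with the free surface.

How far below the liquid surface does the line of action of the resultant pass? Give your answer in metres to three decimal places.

h_p = 0.664 m

γ = ρg = 1025 × 9.81 / 1000 = 10.05525 kN/m³.
The plate makes 63° with the vertical, i.e. θ = 90° − 63° = 27° to the horizontal. Measuring y along the incline from the free-surface line, vertical depth h = y·sinθ with sinθ = 0.453990.
The centroid lies 4r/(3π) = 0.891268 m above the diameter, so r − 4r/(3π) = 2.1 − 0.891268 = 1.20873 m below the topmost point, so y_c = 1.20873 m and h_c = 1.20873 × 0.453990 = 0.548751 m.
A = πr²/2 = π × 2.1²/2 = 6.92721 m².
Resultant F = γ·h_c·A = 10.05525 × 0.548751 × 6.92721 = 38.2232 kN.
I_c = (π/8 − 8/(9π))·r⁴ = 0.109757 × 2.1⁴ = 2.13457 m⁴.
Centre of pressure: y_p = y_c + I_c/(y_c·A) = 1.20873 + 2.13457/(1.20873 × 6.92721) = 1.20873 + 0.254931 = 1.46366 m along the plane.
Vertically, h_p = y_p·sinθ = 1.46366 × 0.453990 = 0.664487 m.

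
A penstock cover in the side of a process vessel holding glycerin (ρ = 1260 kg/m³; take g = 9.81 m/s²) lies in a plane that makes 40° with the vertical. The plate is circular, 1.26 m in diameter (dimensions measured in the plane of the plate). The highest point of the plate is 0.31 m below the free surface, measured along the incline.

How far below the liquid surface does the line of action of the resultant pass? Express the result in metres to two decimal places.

γ = ρg = 1260 × 9.81 / 1000 = 12.3606 kN/m³.
The plate makes 40° with the vertical, i.e. θ = 90° − 40° = 50° to the horizontal. Measuring y along the incline from the free-surface line, vertical depth h = y·sinθ with sinθ = 0.766044.
The centroid is at the centre, 0.63 m below the top of the plate, so y_c = 0.31 + 0.63 = 0.94 m and h_c = 0.94 × 0.766044 = 0.720081 m.
A = π(0.63)² = 1.2469 m².
Resultant F = γ·h_c·A = 12.3606 × 0.720081 × 1.2469 = 11.0982 kN.
I_c = πr⁴/4 = π × 0.63⁴/4 = 0.123723 m⁴.
Centre of pressure: y_p = y_c + I_c/(y_c·A) = 0.94 + 0.123723/(0.94 × 1.2469) = 0.94 + 0.105558 = 1.04556 m along the plane.
Vertically, h_p = y_p·sinθ = 1.04556 × 0.766044 = 0.800945 m.

h_p = 0.80 m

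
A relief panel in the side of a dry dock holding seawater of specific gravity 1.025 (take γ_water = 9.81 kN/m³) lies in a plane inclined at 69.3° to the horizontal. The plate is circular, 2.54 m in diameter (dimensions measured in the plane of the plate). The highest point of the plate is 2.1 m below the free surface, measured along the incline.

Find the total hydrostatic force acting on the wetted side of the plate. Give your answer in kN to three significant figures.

F ≈ 161 kN

γ = 1.025 × 9.81 = 10.05525 kN/m³.
Let θ = 69.3° be the plate's angle to the horizontal; measure y along the incline from where the plane meets the free surface. Vertical depth h = y·sinθ with sinθ = 0.935444.
The centroid is at the centre, 1.27 m below the top of the plate, so y_c = 2.1 + 1.27 = 3.37 m and h_c = 3.37 × 0.935444 = 3.15245 m.
A = π(1.27)² = 5.06707 m².
Resultant F = γ·h_c·A = 10.05525 × 3.15245 × 5.06707 = 160.619 kN.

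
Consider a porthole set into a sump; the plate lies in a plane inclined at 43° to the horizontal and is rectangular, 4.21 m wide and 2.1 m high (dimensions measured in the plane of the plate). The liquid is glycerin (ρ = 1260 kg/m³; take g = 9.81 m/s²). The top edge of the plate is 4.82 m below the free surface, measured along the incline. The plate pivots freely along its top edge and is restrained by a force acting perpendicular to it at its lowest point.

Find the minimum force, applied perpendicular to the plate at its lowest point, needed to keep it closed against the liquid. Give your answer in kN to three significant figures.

γ = ρg = 1260 × 9.81 / 1000 = 12.3606 kN/m³.
Let θ = 43° be the plate's angle to the horizontal; measure y along the incline from where the plane meets the free surface. Vertical depth h = y·sinθ with sinθ = 0.681998.
The centroid lies 2.1/2 = 1.05 m below the top edge, so y_c = 4.82 + 1.05 = 5.87 m and h_c = 5.87 × 0.681998 = 4.00333 m.
A = 4.21 × 2.1 = 8.841 m².
Resultant F = γ·h_c·A = 12.3606 × 4.00333 × 8.841 = 437.484 kN.
I_c = b·h³/12 = 4.21 × 2.1³/12 = 3.24907 m⁴.
Centre of pressure: y_p = y_c + I_c/(y_c·A) = 5.87 + 3.24907/(5.87 × 8.841) = 5.87 + 0.0626065 = 5.93261 m along the plane.
The resultant acts 1.05 + 0.0626065 = 1.11261 m (along the plate) below the hinge at the top edge, so the moment about the hinge is M = F × 1.11261 = 437.484 × 1.11261 = 486.749 kN·m.
A normal force at the bottom, 2.1 m from the hinge, must supply this moment: P = 486.749/2.1 = 231.785 kN.

P ≈ 232 kN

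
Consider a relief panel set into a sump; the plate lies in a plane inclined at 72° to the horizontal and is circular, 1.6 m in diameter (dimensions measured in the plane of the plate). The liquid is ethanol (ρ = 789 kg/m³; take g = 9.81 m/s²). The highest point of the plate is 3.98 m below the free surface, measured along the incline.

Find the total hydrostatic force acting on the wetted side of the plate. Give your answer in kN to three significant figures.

γ = ρg = 789 × 9.81 / 1000 = 7.74009 kN/m³.
Let θ = 72° be the plate's angle to the horizontal; measure y along the incline from where the plane meets the free surface. Vertical depth h = y·sinθ with sinθ = 0.951057.
The centroid is at the centre, 0.8 m below the top of the plate, so y_c = 3.98 + 0.8 = 4.78 m and h_c = 4.78 × 0.951057 = 4.54605 m.
A = π(0.8)² = 2.01062 m².
Resultant F = γ·h_c·A = 7.74009 × 4.54605 × 2.01062 = 70.7474 kN.

F ≈ 70.7 kN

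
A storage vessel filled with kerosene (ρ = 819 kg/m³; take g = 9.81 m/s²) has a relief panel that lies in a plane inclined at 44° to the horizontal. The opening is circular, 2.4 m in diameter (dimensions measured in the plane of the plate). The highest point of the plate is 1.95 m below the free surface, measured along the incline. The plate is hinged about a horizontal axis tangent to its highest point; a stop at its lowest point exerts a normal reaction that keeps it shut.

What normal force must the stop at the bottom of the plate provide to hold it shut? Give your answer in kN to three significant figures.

γ = ρg = 819 × 9.81 / 1000 = 8.03439 kN/m³.
Let θ = 44° be the plate's angle to the horizontal; measure y along the incline from where the plane meets the free surface. Vertical depth h = y·sinθ with sinθ = 0.694658.
The centroid is at the centre, 1.2 m below the top of the plate, so y_c = 1.95 + 1.2 = 3.15 m and h_c = 3.15 × 0.694658 = 2.18817 m.
A = π(1.2)² = 4.52389 m².
Resultant F = γ·h_c·A = 8.03439 × 2.18817 × 4.52389 = 79.5328 kN.
I_c = πr⁴/4 = π × 1.2⁴/4 = 1.6286 m⁴.
Centre of pressure: y_p = y_c + I_c/(y_c·A) = 3.15 + 1.6286/(3.15 × 4.52389) = 3.15 + 0.114286 = 3.26429 m along the plane.
The resultant acts 1.2 + 0.114286 = 1.31429 m (along the plate) below the hinge at the top edge, so the moment about the hinge is M = F × 1.31429 = 79.5328 × 1.31429 = 104.529 kN·m.
A normal force at the bottom, 2.4 m from the hinge, must supply this moment: P = 104.529/2.4 = 43.5538 kN.

P ≈ 43.6 kN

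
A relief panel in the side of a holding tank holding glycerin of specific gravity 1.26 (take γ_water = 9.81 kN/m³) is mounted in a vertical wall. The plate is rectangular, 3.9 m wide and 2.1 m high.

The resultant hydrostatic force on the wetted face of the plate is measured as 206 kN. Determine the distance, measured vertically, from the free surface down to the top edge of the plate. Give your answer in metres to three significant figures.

d_top ≈ 0.985 m

γ = 1.26 × 9.81 = 12.3606 kN/m³.
A = 3.9 × 2.1 = 8.19 m².
From F = γ·h_c·A, the centroid depth is h_c = 206/(12.3606 × 8.19) = 2.0349 m.
The centroid lies 2.1/2 = 1.05 m below the top edge, so the top edge sits at h_top = 2.0349 − 1.05 = 0.9849 m below the surface.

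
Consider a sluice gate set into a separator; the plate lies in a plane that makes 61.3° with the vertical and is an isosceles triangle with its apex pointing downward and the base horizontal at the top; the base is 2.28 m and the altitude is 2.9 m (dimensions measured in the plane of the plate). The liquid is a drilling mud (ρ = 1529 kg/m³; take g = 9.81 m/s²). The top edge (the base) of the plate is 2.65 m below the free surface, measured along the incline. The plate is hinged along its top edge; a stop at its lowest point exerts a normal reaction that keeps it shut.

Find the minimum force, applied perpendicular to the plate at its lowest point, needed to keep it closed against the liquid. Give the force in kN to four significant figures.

P ≈ 32.55 kN

γ = ρg = 1529 × 9.81 / 1000 = 14.99949 kN/m³.
The plate makes 61.3° with the vertical, i.e. θ = 90° − 61.3° = 28.7° to the horizontal. Measuring y along the incline from the free-surface line, vertical depth h = y·sinθ with sinθ = 0.480223.
With the apex down, the centroid sits h/3 = 2.9/3 = 0.966667 m below the base (the top edge), so y_c = 2.65 + 0.966667 = 3.61667 m and h_c = 3.61667 × 0.480223 = 1.73681 m.
A = ½ × 2.28 × 2.9 = 3.306 m².
Resultant F = γ·h_c·A = 14.99949 × 1.73681 × 3.306 = 86.1255 kN.
I_c = b·h³/36 = 2.28 × 2.9³/36 = 1.54464 m⁴.
Centre of pressure: y_p = y_c + I_c/(y_c·A) = 3.61667 + 1.54464/(3.61667 × 3.306) = 3.61667 + 0.129186 = 3.74586 m along the plane.
The resultant acts 0.966667 + 0.129186 = 1.09585 m (along the plate) below the hinge at the top edge, so the moment about the hinge is M = F × 1.09585 = 86.1255 × 1.09585 = 94.3806 kN·m.
A normal force at the bottom, 2.9 m from the hinge, must supply this moment: P = 94.3806/2.9 = 32.545 kN.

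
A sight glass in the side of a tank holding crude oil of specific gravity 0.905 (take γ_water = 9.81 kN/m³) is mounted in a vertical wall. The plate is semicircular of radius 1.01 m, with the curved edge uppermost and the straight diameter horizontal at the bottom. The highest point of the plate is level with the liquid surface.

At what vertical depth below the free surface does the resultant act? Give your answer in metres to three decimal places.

γ = 0.905 × 9.81 = 8.87805 kN/m³.
The centroid lies 4r/(3π) = 0.428657 m above the diameter, so r − 4r/(3π) = 1.01 − 0.428657 = 0.581343 m below the topmost point, so the centroid depth is h_c = 0.581343 m.
A = πr²/2 = π × 1.01²/2 = 1.60237 m².
Resultant F = γ·h_c·A = 8.87805 × 0.581343 × 1.60237 = 8.27014 kN.
I_c = (π/8 − 8/(9π))·r⁴ = 0.109757 × 1.01⁴ = 0.114214 m⁴.
Centre of pressure: y_p = y_c + I_c/(y_c·A) = 0.581343 + 0.114214/(0.581343 × 1.60237) = 0.581343 + 0.122609 = 0.703952 m along the plane.

h_p = 0.704 m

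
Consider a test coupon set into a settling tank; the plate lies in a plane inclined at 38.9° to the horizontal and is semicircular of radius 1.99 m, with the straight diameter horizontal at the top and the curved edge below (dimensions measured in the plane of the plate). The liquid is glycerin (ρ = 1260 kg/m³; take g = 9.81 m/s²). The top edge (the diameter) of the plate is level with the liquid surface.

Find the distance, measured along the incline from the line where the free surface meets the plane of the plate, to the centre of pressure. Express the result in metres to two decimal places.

y_p = 1.17 m

γ = ρg = 1260 × 9.81 / 1000 = 12.3606 kN/m³.
Let θ = 38.9° be the plate's angle to the horizontal; measure y along the incline from where the plane meets the free surface. Vertical depth h = y·sinθ with sinθ = 0.627963.
The centroid of a semicircle lies 4r/(3π) = 0.844582 m from the diameter, here below the top edge, so y_c = 0.844582 m and h_c = 0.844582 × 0.627963 = 0.530366 m.
A = πr²/2 = π × 1.99²/2 = 6.22051 m².
Resultant F = γ·h_c·A = 12.3606 × 0.530366 × 6.22051 = 40.7794 kN.
I_c = (π/8 − 8/(9π))·r⁴ = 0.109757 × 1.99⁴ = 1.72125 m⁴.
Centre of pressure: y_p = y_c + I_c/(y_c·A) = 0.844582 + 1.72125/(0.844582 × 6.22051) = 0.844582 + 0.327624 = 1.17221 m along the plane.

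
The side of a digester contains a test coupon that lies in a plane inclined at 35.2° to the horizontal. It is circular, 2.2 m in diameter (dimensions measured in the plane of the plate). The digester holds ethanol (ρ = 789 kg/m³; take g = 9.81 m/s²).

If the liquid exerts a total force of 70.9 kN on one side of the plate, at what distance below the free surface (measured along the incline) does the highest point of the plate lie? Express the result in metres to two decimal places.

y_top ≈ 3.08 m

γ = ρg = 789 × 9.81 / 1000 = 7.74009 kN/m³.
A = π(1.1)² = 3.80133 m².
From F = γ·h_c·A, the centroid depth is h_c = 70.9/(7.74009 × 3.80133) = 2.40971 m.
Let θ = 35.2° be the plate's angle to the horizontal; measure y along the incline from where the plane meets the free surface. Vertical depth h = y·sinθ with sinθ = 0.576432.
Along the incline, y_c = h_c/sinθ = 2.40971/0.576432 = 4.18039 m.
The centroid is at the centre, 1.1 m below the top of the plate, so the highest point sits at y_top = 4.18039 − 1.1 = 3.08039 m along the incline.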